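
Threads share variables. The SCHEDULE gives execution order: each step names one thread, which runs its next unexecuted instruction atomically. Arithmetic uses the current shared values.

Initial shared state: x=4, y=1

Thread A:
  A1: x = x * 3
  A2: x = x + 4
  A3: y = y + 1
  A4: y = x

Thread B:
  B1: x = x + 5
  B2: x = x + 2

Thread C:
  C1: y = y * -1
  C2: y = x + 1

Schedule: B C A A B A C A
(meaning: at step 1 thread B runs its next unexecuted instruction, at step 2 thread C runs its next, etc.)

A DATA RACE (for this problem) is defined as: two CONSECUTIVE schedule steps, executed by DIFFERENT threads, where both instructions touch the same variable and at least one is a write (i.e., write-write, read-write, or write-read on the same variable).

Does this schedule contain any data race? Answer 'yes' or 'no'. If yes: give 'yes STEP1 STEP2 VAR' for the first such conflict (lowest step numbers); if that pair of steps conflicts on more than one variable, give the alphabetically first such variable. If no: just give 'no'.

Answer: yes 4 5 x

Derivation:
Steps 1,2: B(r=x,w=x) vs C(r=y,w=y). No conflict.
Steps 2,3: C(r=y,w=y) vs A(r=x,w=x). No conflict.
Steps 3,4: same thread (A). No race.
Steps 4,5: A(x = x + 4) vs B(x = x + 2). RACE on x (W-W).
Steps 5,6: B(r=x,w=x) vs A(r=y,w=y). No conflict.
Steps 6,7: A(y = y + 1) vs C(y = x + 1). RACE on y (W-W).
Steps 7,8: C(y = x + 1) vs A(y = x). RACE on y (W-W).
First conflict at steps 4,5.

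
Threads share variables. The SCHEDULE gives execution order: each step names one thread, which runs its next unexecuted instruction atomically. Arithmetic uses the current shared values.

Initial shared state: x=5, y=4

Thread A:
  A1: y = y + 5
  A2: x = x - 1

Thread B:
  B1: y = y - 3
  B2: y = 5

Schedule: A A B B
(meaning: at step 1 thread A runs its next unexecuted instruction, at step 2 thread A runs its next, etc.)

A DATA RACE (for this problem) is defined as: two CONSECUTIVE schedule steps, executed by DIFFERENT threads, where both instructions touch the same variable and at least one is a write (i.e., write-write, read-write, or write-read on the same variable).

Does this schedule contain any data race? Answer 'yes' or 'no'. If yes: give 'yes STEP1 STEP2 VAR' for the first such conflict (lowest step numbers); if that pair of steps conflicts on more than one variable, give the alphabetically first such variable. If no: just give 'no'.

Answer: no

Derivation:
Steps 1,2: same thread (A). No race.
Steps 2,3: A(r=x,w=x) vs B(r=y,w=y). No conflict.
Steps 3,4: same thread (B). No race.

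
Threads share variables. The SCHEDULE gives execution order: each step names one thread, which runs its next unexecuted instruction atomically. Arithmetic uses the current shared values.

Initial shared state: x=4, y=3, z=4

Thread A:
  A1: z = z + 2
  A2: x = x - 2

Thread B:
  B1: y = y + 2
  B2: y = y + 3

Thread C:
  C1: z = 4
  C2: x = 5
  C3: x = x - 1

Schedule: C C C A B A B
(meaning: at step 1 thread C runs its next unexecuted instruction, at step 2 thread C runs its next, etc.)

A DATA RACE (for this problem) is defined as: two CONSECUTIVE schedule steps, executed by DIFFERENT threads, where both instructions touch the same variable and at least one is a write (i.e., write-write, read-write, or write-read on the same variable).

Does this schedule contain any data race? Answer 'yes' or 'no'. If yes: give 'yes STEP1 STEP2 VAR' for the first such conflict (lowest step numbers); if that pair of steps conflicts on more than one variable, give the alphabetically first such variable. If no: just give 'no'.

Steps 1,2: same thread (C). No race.
Steps 2,3: same thread (C). No race.
Steps 3,4: C(r=x,w=x) vs A(r=z,w=z). No conflict.
Steps 4,5: A(r=z,w=z) vs B(r=y,w=y). No conflict.
Steps 5,6: B(r=y,w=y) vs A(r=x,w=x). No conflict.
Steps 6,7: A(r=x,w=x) vs B(r=y,w=y). No conflict.

Answer: no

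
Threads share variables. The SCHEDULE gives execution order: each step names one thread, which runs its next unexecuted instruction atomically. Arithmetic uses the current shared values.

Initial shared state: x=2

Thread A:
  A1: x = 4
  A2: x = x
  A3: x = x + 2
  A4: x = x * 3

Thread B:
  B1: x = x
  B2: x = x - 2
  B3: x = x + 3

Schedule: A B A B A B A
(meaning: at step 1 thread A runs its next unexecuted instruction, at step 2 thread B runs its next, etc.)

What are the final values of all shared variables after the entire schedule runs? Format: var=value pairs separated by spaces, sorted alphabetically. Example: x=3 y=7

Step 1: thread A executes A1 (x = 4). Shared: x=4. PCs: A@1 B@0
Step 2: thread B executes B1 (x = x). Shared: x=4. PCs: A@1 B@1
Step 3: thread A executes A2 (x = x). Shared: x=4. PCs: A@2 B@1
Step 4: thread B executes B2 (x = x - 2). Shared: x=2. PCs: A@2 B@2
Step 5: thread A executes A3 (x = x + 2). Shared: x=4. PCs: A@3 B@2
Step 6: thread B executes B3 (x = x + 3). Shared: x=7. PCs: A@3 B@3
Step 7: thread A executes A4 (x = x * 3). Shared: x=21. PCs: A@4 B@3

Answer: x=21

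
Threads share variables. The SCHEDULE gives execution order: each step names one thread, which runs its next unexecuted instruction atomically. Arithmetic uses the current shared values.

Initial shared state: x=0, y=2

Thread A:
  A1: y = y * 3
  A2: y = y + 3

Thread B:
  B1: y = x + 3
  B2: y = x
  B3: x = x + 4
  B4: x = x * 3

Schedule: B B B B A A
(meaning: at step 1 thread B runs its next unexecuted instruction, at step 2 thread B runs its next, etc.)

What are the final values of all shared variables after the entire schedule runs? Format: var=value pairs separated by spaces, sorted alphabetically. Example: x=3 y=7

Step 1: thread B executes B1 (y = x + 3). Shared: x=0 y=3. PCs: A@0 B@1
Step 2: thread B executes B2 (y = x). Shared: x=0 y=0. PCs: A@0 B@2
Step 3: thread B executes B3 (x = x + 4). Shared: x=4 y=0. PCs: A@0 B@3
Step 4: thread B executes B4 (x = x * 3). Shared: x=12 y=0. PCs: A@0 B@4
Step 5: thread A executes A1 (y = y * 3). Shared: x=12 y=0. PCs: A@1 B@4
Step 6: thread A executes A2 (y = y + 3). Shared: x=12 y=3. PCs: A@2 B@4

Answer: x=12 y=3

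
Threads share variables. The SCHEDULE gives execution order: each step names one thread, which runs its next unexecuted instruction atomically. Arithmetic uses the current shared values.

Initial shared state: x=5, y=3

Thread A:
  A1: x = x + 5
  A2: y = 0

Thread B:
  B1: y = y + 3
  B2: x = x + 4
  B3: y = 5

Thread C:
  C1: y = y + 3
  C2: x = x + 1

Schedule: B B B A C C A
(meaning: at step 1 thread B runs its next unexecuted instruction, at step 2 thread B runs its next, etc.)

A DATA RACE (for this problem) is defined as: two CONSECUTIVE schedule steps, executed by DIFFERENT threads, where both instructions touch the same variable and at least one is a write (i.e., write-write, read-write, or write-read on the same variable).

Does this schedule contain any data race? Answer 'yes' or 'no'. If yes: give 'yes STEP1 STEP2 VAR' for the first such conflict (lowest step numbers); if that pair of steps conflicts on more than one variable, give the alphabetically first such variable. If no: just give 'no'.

Answer: no

Derivation:
Steps 1,2: same thread (B). No race.
Steps 2,3: same thread (B). No race.
Steps 3,4: B(r=-,w=y) vs A(r=x,w=x). No conflict.
Steps 4,5: A(r=x,w=x) vs C(r=y,w=y). No conflict.
Steps 5,6: same thread (C). No race.
Steps 6,7: C(r=x,w=x) vs A(r=-,w=y). No conflict.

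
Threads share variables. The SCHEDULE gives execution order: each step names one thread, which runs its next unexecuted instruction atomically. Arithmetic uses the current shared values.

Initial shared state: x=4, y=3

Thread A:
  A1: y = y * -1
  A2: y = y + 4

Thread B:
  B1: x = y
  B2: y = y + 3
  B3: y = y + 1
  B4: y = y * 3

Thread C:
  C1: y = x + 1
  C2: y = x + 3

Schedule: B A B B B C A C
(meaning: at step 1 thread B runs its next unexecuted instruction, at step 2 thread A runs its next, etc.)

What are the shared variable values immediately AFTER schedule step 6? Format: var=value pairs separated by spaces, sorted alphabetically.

Answer: x=3 y=4

Derivation:
Step 1: thread B executes B1 (x = y). Shared: x=3 y=3. PCs: A@0 B@1 C@0
Step 2: thread A executes A1 (y = y * -1). Shared: x=3 y=-3. PCs: A@1 B@1 C@0
Step 3: thread B executes B2 (y = y + 3). Shared: x=3 y=0. PCs: A@1 B@2 C@0
Step 4: thread B executes B3 (y = y + 1). Shared: x=3 y=1. PCs: A@1 B@3 C@0
Step 5: thread B executes B4 (y = y * 3). Shared: x=3 y=3. PCs: A@1 B@4 C@0
Step 6: thread C executes C1 (y = x + 1). Shared: x=3 y=4. PCs: A@1 B@4 C@1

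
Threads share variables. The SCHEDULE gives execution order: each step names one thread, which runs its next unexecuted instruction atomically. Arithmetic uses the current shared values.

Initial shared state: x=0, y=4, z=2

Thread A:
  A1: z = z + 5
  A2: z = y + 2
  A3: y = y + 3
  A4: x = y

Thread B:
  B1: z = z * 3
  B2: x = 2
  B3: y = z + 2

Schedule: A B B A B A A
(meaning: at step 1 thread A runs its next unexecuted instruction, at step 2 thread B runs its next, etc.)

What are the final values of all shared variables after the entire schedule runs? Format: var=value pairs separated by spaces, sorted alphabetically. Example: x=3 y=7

Answer: x=11 y=11 z=6

Derivation:
Step 1: thread A executes A1 (z = z + 5). Shared: x=0 y=4 z=7. PCs: A@1 B@0
Step 2: thread B executes B1 (z = z * 3). Shared: x=0 y=4 z=21. PCs: A@1 B@1
Step 3: thread B executes B2 (x = 2). Shared: x=2 y=4 z=21. PCs: A@1 B@2
Step 4: thread A executes A2 (z = y + 2). Shared: x=2 y=4 z=6. PCs: A@2 B@2
Step 5: thread B executes B3 (y = z + 2). Shared: x=2 y=8 z=6. PCs: A@2 B@3
Step 6: thread A executes A3 (y = y + 3). Shared: x=2 y=11 z=6. PCs: A@3 B@3
Step 7: thread A executes A4 (x = y). Shared: x=11 y=11 z=6. PCs: A@4 B@3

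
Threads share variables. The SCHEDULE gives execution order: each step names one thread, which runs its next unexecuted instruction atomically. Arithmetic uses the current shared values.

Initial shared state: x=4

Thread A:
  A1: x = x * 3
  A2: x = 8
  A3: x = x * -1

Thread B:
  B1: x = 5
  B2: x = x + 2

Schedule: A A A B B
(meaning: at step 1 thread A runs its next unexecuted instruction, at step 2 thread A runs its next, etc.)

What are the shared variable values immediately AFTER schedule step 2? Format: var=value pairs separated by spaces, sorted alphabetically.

Step 1: thread A executes A1 (x = x * 3). Shared: x=12. PCs: A@1 B@0
Step 2: thread A executes A2 (x = 8). Shared: x=8. PCs: A@2 B@0

Answer: x=8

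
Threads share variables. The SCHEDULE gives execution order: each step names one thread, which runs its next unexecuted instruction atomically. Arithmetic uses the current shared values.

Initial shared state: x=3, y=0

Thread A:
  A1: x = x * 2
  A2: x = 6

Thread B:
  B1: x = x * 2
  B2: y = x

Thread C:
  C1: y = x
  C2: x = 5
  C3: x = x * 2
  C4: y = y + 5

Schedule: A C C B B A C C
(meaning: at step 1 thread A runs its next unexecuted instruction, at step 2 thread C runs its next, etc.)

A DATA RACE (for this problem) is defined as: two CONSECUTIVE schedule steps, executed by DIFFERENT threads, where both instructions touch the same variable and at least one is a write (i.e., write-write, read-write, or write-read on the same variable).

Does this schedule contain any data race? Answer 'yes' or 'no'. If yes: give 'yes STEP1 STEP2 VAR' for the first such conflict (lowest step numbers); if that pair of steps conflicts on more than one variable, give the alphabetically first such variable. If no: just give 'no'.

Answer: yes 1 2 x

Derivation:
Steps 1,2: A(x = x * 2) vs C(y = x). RACE on x (W-R).
Steps 2,3: same thread (C). No race.
Steps 3,4: C(x = 5) vs B(x = x * 2). RACE on x (W-W).
Steps 4,5: same thread (B). No race.
Steps 5,6: B(y = x) vs A(x = 6). RACE on x (R-W).
Steps 6,7: A(x = 6) vs C(x = x * 2). RACE on x (W-W).
Steps 7,8: same thread (C). No race.
First conflict at steps 1,2.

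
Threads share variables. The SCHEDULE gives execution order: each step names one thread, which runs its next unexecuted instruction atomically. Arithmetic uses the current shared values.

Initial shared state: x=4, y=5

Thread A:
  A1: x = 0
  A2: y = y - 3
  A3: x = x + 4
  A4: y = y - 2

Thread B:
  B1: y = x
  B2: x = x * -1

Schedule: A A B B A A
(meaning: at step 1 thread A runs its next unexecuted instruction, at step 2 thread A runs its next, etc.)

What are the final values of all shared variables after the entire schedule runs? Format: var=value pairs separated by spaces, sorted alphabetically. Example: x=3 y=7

Step 1: thread A executes A1 (x = 0). Shared: x=0 y=5. PCs: A@1 B@0
Step 2: thread A executes A2 (y = y - 3). Shared: x=0 y=2. PCs: A@2 B@0
Step 3: thread B executes B1 (y = x). Shared: x=0 y=0. PCs: A@2 B@1
Step 4: thread B executes B2 (x = x * -1). Shared: x=0 y=0. PCs: A@2 B@2
Step 5: thread A executes A3 (x = x + 4). Shared: x=4 y=0. PCs: A@3 B@2
Step 6: thread A executes A4 (y = y - 2). Shared: x=4 y=-2. PCs: A@4 B@2

Answer: x=4 y=-2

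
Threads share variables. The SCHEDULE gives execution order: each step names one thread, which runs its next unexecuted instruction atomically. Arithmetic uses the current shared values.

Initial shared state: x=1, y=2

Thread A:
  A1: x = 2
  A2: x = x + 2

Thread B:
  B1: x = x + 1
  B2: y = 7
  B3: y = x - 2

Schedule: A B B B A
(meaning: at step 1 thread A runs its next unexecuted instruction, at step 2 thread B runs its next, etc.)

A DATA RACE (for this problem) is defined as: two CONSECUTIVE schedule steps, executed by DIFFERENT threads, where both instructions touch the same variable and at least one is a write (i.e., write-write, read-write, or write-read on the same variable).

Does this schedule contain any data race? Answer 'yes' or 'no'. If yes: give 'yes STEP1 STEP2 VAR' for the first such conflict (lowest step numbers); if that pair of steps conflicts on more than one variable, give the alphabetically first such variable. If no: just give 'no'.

Answer: yes 1 2 x

Derivation:
Steps 1,2: A(x = 2) vs B(x = x + 1). RACE on x (W-W).
Steps 2,3: same thread (B). No race.
Steps 3,4: same thread (B). No race.
Steps 4,5: B(y = x - 2) vs A(x = x + 2). RACE on x (R-W).
First conflict at steps 1,2.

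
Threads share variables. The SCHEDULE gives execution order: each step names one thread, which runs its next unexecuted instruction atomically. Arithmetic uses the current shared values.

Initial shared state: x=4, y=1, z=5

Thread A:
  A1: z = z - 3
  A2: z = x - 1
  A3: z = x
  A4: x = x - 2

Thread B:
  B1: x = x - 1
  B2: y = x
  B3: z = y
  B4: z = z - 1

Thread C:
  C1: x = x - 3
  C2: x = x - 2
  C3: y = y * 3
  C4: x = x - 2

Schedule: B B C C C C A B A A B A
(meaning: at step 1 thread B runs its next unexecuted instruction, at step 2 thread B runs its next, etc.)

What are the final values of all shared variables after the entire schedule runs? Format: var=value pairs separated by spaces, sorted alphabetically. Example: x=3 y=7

Answer: x=-6 y=9 z=-5

Derivation:
Step 1: thread B executes B1 (x = x - 1). Shared: x=3 y=1 z=5. PCs: A@0 B@1 C@0
Step 2: thread B executes B2 (y = x). Shared: x=3 y=3 z=5. PCs: A@0 B@2 C@0
Step 3: thread C executes C1 (x = x - 3). Shared: x=0 y=3 z=5. PCs: A@0 B@2 C@1
Step 4: thread C executes C2 (x = x - 2). Shared: x=-2 y=3 z=5. PCs: A@0 B@2 C@2
Step 5: thread C executes C3 (y = y * 3). Shared: x=-2 y=9 z=5. PCs: A@0 B@2 C@3
Step 6: thread C executes C4 (x = x - 2). Shared: x=-4 y=9 z=5. PCs: A@0 B@2 C@4
Step 7: thread A executes A1 (z = z - 3). Shared: x=-4 y=9 z=2. PCs: A@1 B@2 C@4
Step 8: thread B executes B3 (z = y). Shared: x=-4 y=9 z=9. PCs: A@1 B@3 C@4
Step 9: thread A executes A2 (z = x - 1). Shared: x=-4 y=9 z=-5. PCs: A@2 B@3 C@4
Step 10: thread A executes A3 (z = x). Shared: x=-4 y=9 z=-4. PCs: A@3 B@3 C@4
Step 11: thread B executes B4 (z = z - 1). Shared: x=-4 y=9 z=-5. PCs: A@3 B@4 C@4
Step 12: thread A executes A4 (x = x - 2). Shared: x=-6 y=9 z=-5. PCs: A@4 B@4 C@4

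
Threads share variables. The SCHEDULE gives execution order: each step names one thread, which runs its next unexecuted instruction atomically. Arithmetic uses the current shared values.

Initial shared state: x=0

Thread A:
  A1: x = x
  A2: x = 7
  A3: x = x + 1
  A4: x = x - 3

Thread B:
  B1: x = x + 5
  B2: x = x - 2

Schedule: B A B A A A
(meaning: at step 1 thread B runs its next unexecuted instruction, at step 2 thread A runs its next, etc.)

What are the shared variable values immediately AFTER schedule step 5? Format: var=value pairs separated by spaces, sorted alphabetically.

Step 1: thread B executes B1 (x = x + 5). Shared: x=5. PCs: A@0 B@1
Step 2: thread A executes A1 (x = x). Shared: x=5. PCs: A@1 B@1
Step 3: thread B executes B2 (x = x - 2). Shared: x=3. PCs: A@1 B@2
Step 4: thread A executes A2 (x = 7). Shared: x=7. PCs: A@2 B@2
Step 5: thread A executes A3 (x = x + 1). Shared: x=8. PCs: A@3 B@2

Answer: x=8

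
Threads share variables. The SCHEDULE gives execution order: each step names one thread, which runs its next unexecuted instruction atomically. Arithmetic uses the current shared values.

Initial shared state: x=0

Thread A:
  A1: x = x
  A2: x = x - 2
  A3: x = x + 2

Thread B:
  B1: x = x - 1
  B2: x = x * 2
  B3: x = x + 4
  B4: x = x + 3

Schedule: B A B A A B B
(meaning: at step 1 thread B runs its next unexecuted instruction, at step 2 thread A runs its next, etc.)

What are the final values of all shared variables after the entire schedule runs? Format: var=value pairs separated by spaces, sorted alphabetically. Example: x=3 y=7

Answer: x=5

Derivation:
Step 1: thread B executes B1 (x = x - 1). Shared: x=-1. PCs: A@0 B@1
Step 2: thread A executes A1 (x = x). Shared: x=-1. PCs: A@1 B@1
Step 3: thread B executes B2 (x = x * 2). Shared: x=-2. PCs: A@1 B@2
Step 4: thread A executes A2 (x = x - 2). Shared: x=-4. PCs: A@2 B@2
Step 5: thread A executes A3 (x = x + 2). Shared: x=-2. PCs: A@3 B@2
Step 6: thread B executes B3 (x = x + 4). Shared: x=2. PCs: A@3 B@3
Step 7: thread B executes B4 (x = x + 3). Shared: x=5. PCs: A@3 B@4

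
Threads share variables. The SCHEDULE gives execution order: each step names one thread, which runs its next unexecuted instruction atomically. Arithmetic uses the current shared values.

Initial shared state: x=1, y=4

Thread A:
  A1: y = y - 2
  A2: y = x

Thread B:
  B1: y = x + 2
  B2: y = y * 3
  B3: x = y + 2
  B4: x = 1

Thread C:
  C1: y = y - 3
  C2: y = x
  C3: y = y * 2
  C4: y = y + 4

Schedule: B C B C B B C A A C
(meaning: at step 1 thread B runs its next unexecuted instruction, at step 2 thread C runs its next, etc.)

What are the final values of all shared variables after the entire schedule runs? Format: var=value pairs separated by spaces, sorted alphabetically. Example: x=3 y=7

Step 1: thread B executes B1 (y = x + 2). Shared: x=1 y=3. PCs: A@0 B@1 C@0
Step 2: thread C executes C1 (y = y - 3). Shared: x=1 y=0. PCs: A@0 B@1 C@1
Step 3: thread B executes B2 (y = y * 3). Shared: x=1 y=0. PCs: A@0 B@2 C@1
Step 4: thread C executes C2 (y = x). Shared: x=1 y=1. PCs: A@0 B@2 C@2
Step 5: thread B executes B3 (x = y + 2). Shared: x=3 y=1. PCs: A@0 B@3 C@2
Step 6: thread B executes B4 (x = 1). Shared: x=1 y=1. PCs: A@0 B@4 C@2
Step 7: thread C executes C3 (y = y * 2). Shared: x=1 y=2. PCs: A@0 B@4 C@3
Step 8: thread A executes A1 (y = y - 2). Shared: x=1 y=0. PCs: A@1 B@4 C@3
Step 9: thread A executes A2 (y = x). Shared: x=1 y=1. PCs: A@2 B@4 C@3
Step 10: thread C executes C4 (y = y + 4). Shared: x=1 y=5. PCs: A@2 B@4 C@4

Answer: x=1 y=5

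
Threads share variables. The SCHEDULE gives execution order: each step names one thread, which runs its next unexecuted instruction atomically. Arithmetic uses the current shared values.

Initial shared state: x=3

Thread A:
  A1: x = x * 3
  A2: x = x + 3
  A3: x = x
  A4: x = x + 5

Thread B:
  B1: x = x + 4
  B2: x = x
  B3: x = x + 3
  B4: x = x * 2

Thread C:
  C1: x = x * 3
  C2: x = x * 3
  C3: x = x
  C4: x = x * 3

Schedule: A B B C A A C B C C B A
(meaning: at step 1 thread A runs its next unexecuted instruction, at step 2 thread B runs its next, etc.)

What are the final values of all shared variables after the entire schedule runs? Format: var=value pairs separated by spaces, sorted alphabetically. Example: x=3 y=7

Step 1: thread A executes A1 (x = x * 3). Shared: x=9. PCs: A@1 B@0 C@0
Step 2: thread B executes B1 (x = x + 4). Shared: x=13. PCs: A@1 B@1 C@0
Step 3: thread B executes B2 (x = x). Shared: x=13. PCs: A@1 B@2 C@0
Step 4: thread C executes C1 (x = x * 3). Shared: x=39. PCs: A@1 B@2 C@1
Step 5: thread A executes A2 (x = x + 3). Shared: x=42. PCs: A@2 B@2 C@1
Step 6: thread A executes A3 (x = x). Shared: x=42. PCs: A@3 B@2 C@1
Step 7: thread C executes C2 (x = x * 3). Shared: x=126. PCs: A@3 B@2 C@2
Step 8: thread B executes B3 (x = x + 3). Shared: x=129. PCs: A@3 B@3 C@2
Step 9: thread C executes C3 (x = x). Shared: x=129. PCs: A@3 B@3 C@3
Step 10: thread C executes C4 (x = x * 3). Shared: x=387. PCs: A@3 B@3 C@4
Step 11: thread B executes B4 (x = x * 2). Shared: x=774. PCs: A@3 B@4 C@4
Step 12: thread A executes A4 (x = x + 5). Shared: x=779. PCs: A@4 B@4 C@4

Answer: x=779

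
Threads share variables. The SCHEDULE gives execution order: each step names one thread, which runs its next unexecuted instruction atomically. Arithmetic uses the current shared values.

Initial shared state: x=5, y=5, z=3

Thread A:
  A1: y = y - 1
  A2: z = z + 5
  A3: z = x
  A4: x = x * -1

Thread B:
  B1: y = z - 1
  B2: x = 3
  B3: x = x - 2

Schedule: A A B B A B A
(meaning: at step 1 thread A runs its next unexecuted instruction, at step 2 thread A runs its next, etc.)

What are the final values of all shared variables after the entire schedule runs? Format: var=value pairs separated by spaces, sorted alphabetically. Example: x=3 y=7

Step 1: thread A executes A1 (y = y - 1). Shared: x=5 y=4 z=3. PCs: A@1 B@0
Step 2: thread A executes A2 (z = z + 5). Shared: x=5 y=4 z=8. PCs: A@2 B@0
Step 3: thread B executes B1 (y = z - 1). Shared: x=5 y=7 z=8. PCs: A@2 B@1
Step 4: thread B executes B2 (x = 3). Shared: x=3 y=7 z=8. PCs: A@2 B@2
Step 5: thread A executes A3 (z = x). Shared: x=3 y=7 z=3. PCs: A@3 B@2
Step 6: thread B executes B3 (x = x - 2). Shared: x=1 y=7 z=3. PCs: A@3 B@3
Step 7: thread A executes A4 (x = x * -1). Shared: x=-1 y=7 z=3. PCs: A@4 B@3

Answer: x=-1 y=7 z=3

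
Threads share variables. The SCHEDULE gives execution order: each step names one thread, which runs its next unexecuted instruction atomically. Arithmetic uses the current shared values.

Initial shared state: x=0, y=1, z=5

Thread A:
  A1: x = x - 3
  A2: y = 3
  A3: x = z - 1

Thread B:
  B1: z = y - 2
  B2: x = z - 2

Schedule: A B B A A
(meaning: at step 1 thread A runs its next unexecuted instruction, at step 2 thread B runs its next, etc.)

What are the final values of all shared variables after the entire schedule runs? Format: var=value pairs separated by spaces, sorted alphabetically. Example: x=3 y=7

Step 1: thread A executes A1 (x = x - 3). Shared: x=-3 y=1 z=5. PCs: A@1 B@0
Step 2: thread B executes B1 (z = y - 2). Shared: x=-3 y=1 z=-1. PCs: A@1 B@1
Step 3: thread B executes B2 (x = z - 2). Shared: x=-3 y=1 z=-1. PCs: A@1 B@2
Step 4: thread A executes A2 (y = 3). Shared: x=-3 y=3 z=-1. PCs: A@2 B@2
Step 5: thread A executes A3 (x = z - 1). Shared: x=-2 y=3 z=-1. PCs: A@3 B@2

Answer: x=-2 y=3 z=-1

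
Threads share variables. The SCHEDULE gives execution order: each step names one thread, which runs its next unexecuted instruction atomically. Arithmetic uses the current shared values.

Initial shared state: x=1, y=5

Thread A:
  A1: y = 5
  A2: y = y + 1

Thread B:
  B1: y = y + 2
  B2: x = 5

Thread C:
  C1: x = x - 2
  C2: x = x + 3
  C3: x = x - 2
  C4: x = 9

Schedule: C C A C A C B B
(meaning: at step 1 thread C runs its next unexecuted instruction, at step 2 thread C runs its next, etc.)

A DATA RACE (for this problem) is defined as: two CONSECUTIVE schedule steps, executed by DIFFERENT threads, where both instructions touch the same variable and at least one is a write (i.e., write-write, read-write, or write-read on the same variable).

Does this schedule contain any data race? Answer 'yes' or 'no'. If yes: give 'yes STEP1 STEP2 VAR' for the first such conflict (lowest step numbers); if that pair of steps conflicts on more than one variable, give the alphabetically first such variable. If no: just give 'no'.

Steps 1,2: same thread (C). No race.
Steps 2,3: C(r=x,w=x) vs A(r=-,w=y). No conflict.
Steps 3,4: A(r=-,w=y) vs C(r=x,w=x). No conflict.
Steps 4,5: C(r=x,w=x) vs A(r=y,w=y). No conflict.
Steps 5,6: A(r=y,w=y) vs C(r=-,w=x). No conflict.
Steps 6,7: C(r=-,w=x) vs B(r=y,w=y). No conflict.
Steps 7,8: same thread (B). No race.

Answer: no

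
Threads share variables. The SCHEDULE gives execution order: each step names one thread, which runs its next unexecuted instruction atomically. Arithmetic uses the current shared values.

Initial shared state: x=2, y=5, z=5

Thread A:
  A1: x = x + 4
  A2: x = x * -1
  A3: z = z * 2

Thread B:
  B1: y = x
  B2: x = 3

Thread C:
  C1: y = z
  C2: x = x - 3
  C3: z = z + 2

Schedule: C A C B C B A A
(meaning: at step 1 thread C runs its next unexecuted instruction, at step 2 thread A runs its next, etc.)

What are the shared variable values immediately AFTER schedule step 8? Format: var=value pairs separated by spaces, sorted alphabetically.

Step 1: thread C executes C1 (y = z). Shared: x=2 y=5 z=5. PCs: A@0 B@0 C@1
Step 2: thread A executes A1 (x = x + 4). Shared: x=6 y=5 z=5. PCs: A@1 B@0 C@1
Step 3: thread C executes C2 (x = x - 3). Shared: x=3 y=5 z=5. PCs: A@1 B@0 C@2
Step 4: thread B executes B1 (y = x). Shared: x=3 y=3 z=5. PCs: A@1 B@1 C@2
Step 5: thread C executes C3 (z = z + 2). Shared: x=3 y=3 z=7. PCs: A@1 B@1 C@3
Step 6: thread B executes B2 (x = 3). Shared: x=3 y=3 z=7. PCs: A@1 B@2 C@3
Step 7: thread A executes A2 (x = x * -1). Shared: x=-3 y=3 z=7. PCs: A@2 B@2 C@3
Step 8: thread A executes A3 (z = z * 2). Shared: x=-3 y=3 z=14. PCs: A@3 B@2 C@3

Answer: x=-3 y=3 z=14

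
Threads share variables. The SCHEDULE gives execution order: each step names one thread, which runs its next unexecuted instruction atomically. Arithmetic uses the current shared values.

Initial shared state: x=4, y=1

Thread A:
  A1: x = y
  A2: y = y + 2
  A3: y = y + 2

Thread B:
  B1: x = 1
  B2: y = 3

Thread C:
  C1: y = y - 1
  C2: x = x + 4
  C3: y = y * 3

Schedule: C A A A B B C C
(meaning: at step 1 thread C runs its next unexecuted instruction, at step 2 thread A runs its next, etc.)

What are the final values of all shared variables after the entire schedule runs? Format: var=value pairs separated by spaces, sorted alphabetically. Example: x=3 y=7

Step 1: thread C executes C1 (y = y - 1). Shared: x=4 y=0. PCs: A@0 B@0 C@1
Step 2: thread A executes A1 (x = y). Shared: x=0 y=0. PCs: A@1 B@0 C@1
Step 3: thread A executes A2 (y = y + 2). Shared: x=0 y=2. PCs: A@2 B@0 C@1
Step 4: thread A executes A3 (y = y + 2). Shared: x=0 y=4. PCs: A@3 B@0 C@1
Step 5: thread B executes B1 (x = 1). Shared: x=1 y=4. PCs: A@3 B@1 C@1
Step 6: thread B executes B2 (y = 3). Shared: x=1 y=3. PCs: A@3 B@2 C@1
Step 7: thread C executes C2 (x = x + 4). Shared: x=5 y=3. PCs: A@3 B@2 C@2
Step 8: thread C executes C3 (y = y * 3). Shared: x=5 y=9. PCs: A@3 B@2 C@3

Answer: x=5 y=9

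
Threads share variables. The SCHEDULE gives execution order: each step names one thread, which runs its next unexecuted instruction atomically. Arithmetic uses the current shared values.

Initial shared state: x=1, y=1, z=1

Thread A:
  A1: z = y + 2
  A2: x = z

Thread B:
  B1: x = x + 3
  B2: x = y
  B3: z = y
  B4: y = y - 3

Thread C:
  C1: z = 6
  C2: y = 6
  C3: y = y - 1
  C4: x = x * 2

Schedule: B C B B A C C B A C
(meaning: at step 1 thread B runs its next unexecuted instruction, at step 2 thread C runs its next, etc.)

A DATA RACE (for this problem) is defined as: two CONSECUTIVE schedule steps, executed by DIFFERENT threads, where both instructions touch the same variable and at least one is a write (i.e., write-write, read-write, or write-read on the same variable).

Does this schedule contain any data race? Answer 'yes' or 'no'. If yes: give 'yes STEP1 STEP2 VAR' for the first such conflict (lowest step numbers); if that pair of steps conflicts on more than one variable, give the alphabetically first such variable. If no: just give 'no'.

Answer: yes 4 5 z

Derivation:
Steps 1,2: B(r=x,w=x) vs C(r=-,w=z). No conflict.
Steps 2,3: C(r=-,w=z) vs B(r=y,w=x). No conflict.
Steps 3,4: same thread (B). No race.
Steps 4,5: B(z = y) vs A(z = y + 2). RACE on z (W-W).
Steps 5,6: A(z = y + 2) vs C(y = 6). RACE on y (R-W).
Steps 6,7: same thread (C). No race.
Steps 7,8: C(y = y - 1) vs B(y = y - 3). RACE on y (W-W).
Steps 8,9: B(r=y,w=y) vs A(r=z,w=x). No conflict.
Steps 9,10: A(x = z) vs C(x = x * 2). RACE on x (W-W).
First conflict at steps 4,5.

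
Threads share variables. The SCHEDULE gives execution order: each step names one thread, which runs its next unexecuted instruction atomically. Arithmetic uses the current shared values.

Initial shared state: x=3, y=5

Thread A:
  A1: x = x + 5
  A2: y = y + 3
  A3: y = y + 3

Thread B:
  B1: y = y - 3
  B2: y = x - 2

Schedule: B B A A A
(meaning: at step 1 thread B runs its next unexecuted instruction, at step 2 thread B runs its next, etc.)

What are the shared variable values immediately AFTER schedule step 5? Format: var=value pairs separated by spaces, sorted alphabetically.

Answer: x=8 y=7

Derivation:
Step 1: thread B executes B1 (y = y - 3). Shared: x=3 y=2. PCs: A@0 B@1
Step 2: thread B executes B2 (y = x - 2). Shared: x=3 y=1. PCs: A@0 B@2
Step 3: thread A executes A1 (x = x + 5). Shared: x=8 y=1. PCs: A@1 B@2
Step 4: thread A executes A2 (y = y + 3). Shared: x=8 y=4. PCs: A@2 B@2
Step 5: thread A executes A3 (y = y + 3). Shared: x=8 y=7. PCs: A@3 B@2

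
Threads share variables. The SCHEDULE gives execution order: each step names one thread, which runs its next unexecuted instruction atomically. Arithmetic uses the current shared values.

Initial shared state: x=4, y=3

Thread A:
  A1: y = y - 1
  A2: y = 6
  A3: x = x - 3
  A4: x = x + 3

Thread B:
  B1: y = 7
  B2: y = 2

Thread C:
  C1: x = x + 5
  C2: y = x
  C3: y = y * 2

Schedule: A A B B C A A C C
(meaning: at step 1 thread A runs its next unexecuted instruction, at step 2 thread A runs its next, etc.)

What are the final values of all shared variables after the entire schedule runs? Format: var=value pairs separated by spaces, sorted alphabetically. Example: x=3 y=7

Answer: x=9 y=18

Derivation:
Step 1: thread A executes A1 (y = y - 1). Shared: x=4 y=2. PCs: A@1 B@0 C@0
Step 2: thread A executes A2 (y = 6). Shared: x=4 y=6. PCs: A@2 B@0 C@0
Step 3: thread B executes B1 (y = 7). Shared: x=4 y=7. PCs: A@2 B@1 C@0
Step 4: thread B executes B2 (y = 2). Shared: x=4 y=2. PCs: A@2 B@2 C@0
Step 5: thread C executes C1 (x = x + 5). Shared: x=9 y=2. PCs: A@2 B@2 C@1
Step 6: thread A executes A3 (x = x - 3). Shared: x=6 y=2. PCs: A@3 B@2 C@1
Step 7: thread A executes A4 (x = x + 3). Shared: x=9 y=2. PCs: A@4 B@2 C@1
Step 8: thread C executes C2 (y = x). Shared: x=9 y=9. PCs: A@4 B@2 C@2
Step 9: thread C executes C3 (y = y * 2). Shared: x=9 y=18. PCs: A@4 B@2 C@3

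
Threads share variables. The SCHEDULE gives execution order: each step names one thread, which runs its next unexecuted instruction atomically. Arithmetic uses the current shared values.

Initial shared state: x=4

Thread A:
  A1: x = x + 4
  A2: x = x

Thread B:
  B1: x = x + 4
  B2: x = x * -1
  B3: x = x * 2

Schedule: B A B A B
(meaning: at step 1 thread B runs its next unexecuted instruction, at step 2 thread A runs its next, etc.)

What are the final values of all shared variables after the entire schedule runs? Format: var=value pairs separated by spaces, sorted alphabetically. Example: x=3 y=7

Answer: x=-24

Derivation:
Step 1: thread B executes B1 (x = x + 4). Shared: x=8. PCs: A@0 B@1
Step 2: thread A executes A1 (x = x + 4). Shared: x=12. PCs: A@1 B@1
Step 3: thread B executes B2 (x = x * -1). Shared: x=-12. PCs: A@1 B@2
Step 4: thread A executes A2 (x = x). Shared: x=-12. PCs: A@2 B@2
Step 5: thread B executes B3 (x = x * 2). Shared: x=-24. PCs: A@2 B@3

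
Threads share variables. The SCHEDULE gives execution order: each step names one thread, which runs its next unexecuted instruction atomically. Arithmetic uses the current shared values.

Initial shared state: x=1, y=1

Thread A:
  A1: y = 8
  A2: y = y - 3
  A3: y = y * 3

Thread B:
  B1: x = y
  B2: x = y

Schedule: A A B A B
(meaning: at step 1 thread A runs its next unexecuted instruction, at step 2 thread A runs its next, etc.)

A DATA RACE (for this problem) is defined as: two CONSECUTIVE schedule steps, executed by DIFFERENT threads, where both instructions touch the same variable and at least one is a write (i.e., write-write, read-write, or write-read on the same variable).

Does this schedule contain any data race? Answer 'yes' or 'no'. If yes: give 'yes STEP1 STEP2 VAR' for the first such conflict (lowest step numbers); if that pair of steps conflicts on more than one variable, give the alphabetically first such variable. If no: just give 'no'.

Steps 1,2: same thread (A). No race.
Steps 2,3: A(y = y - 3) vs B(x = y). RACE on y (W-R).
Steps 3,4: B(x = y) vs A(y = y * 3). RACE on y (R-W).
Steps 4,5: A(y = y * 3) vs B(x = y). RACE on y (W-R).
First conflict at steps 2,3.

Answer: yes 2 3 y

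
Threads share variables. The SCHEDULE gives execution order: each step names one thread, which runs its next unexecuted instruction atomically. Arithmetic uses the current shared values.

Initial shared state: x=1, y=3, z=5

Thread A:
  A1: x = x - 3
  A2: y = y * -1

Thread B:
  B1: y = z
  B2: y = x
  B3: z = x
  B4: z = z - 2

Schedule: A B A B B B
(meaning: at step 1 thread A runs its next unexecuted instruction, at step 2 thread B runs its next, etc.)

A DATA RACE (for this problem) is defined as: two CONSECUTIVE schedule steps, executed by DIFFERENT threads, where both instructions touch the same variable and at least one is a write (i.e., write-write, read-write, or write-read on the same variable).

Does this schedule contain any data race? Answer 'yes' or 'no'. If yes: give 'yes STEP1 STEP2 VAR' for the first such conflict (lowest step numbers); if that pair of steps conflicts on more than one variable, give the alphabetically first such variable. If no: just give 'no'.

Answer: yes 2 3 y

Derivation:
Steps 1,2: A(r=x,w=x) vs B(r=z,w=y). No conflict.
Steps 2,3: B(y = z) vs A(y = y * -1). RACE on y (W-W).
Steps 3,4: A(y = y * -1) vs B(y = x). RACE on y (W-W).
Steps 4,5: same thread (B). No race.
Steps 5,6: same thread (B). No race.
First conflict at steps 2,3.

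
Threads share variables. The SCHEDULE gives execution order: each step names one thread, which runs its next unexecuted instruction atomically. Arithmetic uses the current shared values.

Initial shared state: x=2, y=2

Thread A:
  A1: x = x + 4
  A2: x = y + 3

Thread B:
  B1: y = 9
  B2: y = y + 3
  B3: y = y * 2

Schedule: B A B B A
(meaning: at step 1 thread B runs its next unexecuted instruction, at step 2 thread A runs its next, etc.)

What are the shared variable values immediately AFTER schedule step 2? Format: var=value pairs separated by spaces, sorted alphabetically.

Step 1: thread B executes B1 (y = 9). Shared: x=2 y=9. PCs: A@0 B@1
Step 2: thread A executes A1 (x = x + 4). Shared: x=6 y=9. PCs: A@1 B@1

Answer: x=6 y=9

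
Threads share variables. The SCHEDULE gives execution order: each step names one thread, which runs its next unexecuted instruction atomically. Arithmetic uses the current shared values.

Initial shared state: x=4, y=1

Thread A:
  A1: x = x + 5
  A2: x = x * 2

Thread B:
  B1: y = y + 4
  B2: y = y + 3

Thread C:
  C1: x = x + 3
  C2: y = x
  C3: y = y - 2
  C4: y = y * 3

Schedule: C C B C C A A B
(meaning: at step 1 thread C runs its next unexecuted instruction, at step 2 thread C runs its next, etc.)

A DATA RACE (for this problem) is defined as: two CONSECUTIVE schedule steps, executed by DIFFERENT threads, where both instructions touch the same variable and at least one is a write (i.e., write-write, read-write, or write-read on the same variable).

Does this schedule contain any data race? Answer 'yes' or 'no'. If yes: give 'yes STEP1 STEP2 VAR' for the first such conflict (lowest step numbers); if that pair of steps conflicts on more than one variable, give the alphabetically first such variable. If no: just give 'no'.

Steps 1,2: same thread (C). No race.
Steps 2,3: C(y = x) vs B(y = y + 4). RACE on y (W-W).
Steps 3,4: B(y = y + 4) vs C(y = y - 2). RACE on y (W-W).
Steps 4,5: same thread (C). No race.
Steps 5,6: C(r=y,w=y) vs A(r=x,w=x). No conflict.
Steps 6,7: same thread (A). No race.
Steps 7,8: A(r=x,w=x) vs B(r=y,w=y). No conflict.
First conflict at steps 2,3.

Answer: yes 2 3 y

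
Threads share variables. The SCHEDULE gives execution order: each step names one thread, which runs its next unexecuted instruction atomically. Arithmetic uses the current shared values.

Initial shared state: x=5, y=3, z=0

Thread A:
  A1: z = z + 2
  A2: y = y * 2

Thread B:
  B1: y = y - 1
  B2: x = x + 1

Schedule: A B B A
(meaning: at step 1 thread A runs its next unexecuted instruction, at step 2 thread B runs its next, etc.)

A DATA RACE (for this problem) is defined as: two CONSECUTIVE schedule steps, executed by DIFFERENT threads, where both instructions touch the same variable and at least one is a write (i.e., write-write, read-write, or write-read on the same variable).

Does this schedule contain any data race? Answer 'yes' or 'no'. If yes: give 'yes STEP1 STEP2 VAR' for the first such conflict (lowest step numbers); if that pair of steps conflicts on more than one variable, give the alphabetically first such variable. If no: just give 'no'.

Answer: no

Derivation:
Steps 1,2: A(r=z,w=z) vs B(r=y,w=y). No conflict.
Steps 2,3: same thread (B). No race.
Steps 3,4: B(r=x,w=x) vs A(r=y,w=y). No conflict.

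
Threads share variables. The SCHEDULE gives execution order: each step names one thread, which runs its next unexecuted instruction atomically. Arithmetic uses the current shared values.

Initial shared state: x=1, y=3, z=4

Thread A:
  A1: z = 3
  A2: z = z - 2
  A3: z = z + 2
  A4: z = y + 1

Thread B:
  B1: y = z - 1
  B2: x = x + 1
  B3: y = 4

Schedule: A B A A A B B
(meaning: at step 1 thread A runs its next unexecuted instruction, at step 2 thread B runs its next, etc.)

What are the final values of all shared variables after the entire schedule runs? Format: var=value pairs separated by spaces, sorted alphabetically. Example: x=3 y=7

Step 1: thread A executes A1 (z = 3). Shared: x=1 y=3 z=3. PCs: A@1 B@0
Step 2: thread B executes B1 (y = z - 1). Shared: x=1 y=2 z=3. PCs: A@1 B@1
Step 3: thread A executes A2 (z = z - 2). Shared: x=1 y=2 z=1. PCs: A@2 B@1
Step 4: thread A executes A3 (z = z + 2). Shared: x=1 y=2 z=3. PCs: A@3 B@1
Step 5: thread A executes A4 (z = y + 1). Shared: x=1 y=2 z=3. PCs: A@4 B@1
Step 6: thread B executes B2 (x = x + 1). Shared: x=2 y=2 z=3. PCs: A@4 B@2
Step 7: thread B executes B3 (y = 4). Shared: x=2 y=4 z=3. PCs: A@4 B@3

Answer: x=2 y=4 z=3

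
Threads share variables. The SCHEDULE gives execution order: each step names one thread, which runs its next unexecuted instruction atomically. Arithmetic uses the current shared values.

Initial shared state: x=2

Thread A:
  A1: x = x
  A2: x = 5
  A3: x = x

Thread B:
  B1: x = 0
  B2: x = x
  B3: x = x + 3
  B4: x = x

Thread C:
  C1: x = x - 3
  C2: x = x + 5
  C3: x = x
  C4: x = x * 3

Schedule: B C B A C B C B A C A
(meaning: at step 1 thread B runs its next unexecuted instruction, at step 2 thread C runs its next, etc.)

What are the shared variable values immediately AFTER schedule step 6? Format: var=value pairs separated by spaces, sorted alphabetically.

Step 1: thread B executes B1 (x = 0). Shared: x=0. PCs: A@0 B@1 C@0
Step 2: thread C executes C1 (x = x - 3). Shared: x=-3. PCs: A@0 B@1 C@1
Step 3: thread B executes B2 (x = x). Shared: x=-3. PCs: A@0 B@2 C@1
Step 4: thread A executes A1 (x = x). Shared: x=-3. PCs: A@1 B@2 C@1
Step 5: thread C executes C2 (x = x + 5). Shared: x=2. PCs: A@1 B@2 C@2
Step 6: thread B executes B3 (x = x + 3). Shared: x=5. PCs: A@1 B@3 C@2

Answer: x=5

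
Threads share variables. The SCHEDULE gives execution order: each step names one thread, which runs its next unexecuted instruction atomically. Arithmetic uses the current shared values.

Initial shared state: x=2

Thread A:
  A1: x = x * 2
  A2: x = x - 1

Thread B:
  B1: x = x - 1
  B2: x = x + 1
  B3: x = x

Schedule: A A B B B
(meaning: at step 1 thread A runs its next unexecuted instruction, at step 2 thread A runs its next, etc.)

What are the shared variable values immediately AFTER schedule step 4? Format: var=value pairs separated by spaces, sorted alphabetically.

Step 1: thread A executes A1 (x = x * 2). Shared: x=4. PCs: A@1 B@0
Step 2: thread A executes A2 (x = x - 1). Shared: x=3. PCs: A@2 B@0
Step 3: thread B executes B1 (x = x - 1). Shared: x=2. PCs: A@2 B@1
Step 4: thread B executes B2 (x = x + 1). Shared: x=3. PCs: A@2 B@2

Answer: x=3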